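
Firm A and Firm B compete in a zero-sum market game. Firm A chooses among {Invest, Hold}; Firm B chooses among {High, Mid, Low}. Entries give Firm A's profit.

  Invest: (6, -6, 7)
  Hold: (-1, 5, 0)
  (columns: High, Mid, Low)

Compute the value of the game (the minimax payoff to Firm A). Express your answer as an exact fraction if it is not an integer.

Row minima: Invest → -6, Hold → -1; maximin = -1.
Column maxima: High → 6, Mid → 5, Low → 7; minimax = 5.
-1 ≠ 5, so there is no saddle point; optimal play is mixed.
Low is strictly dominated by High (it gives Firm A strictly more in every row), so Firm B never plays it.
On the remaining 2×2 (Invest, Hold vs High, Mid):
Let Firm A play Invest with probability p. Expected payoff against High: 6p + (-1)(1−p) = 7p − 1; against Mid: (-6)p + 5(1−p) = −11p + 5.
Setting these equal: 7p − 1 = −11p + 5 ⇒ 18p = 6 ⇒ p = 1/3, and the value is (7)·(1/3) − 1 = 4/3.
For Firm B: with q = P(High), equating Invest's and Hold's payoffs gives 12q − 6 = −6q + 5 ⇒ q = 11/18.

4/3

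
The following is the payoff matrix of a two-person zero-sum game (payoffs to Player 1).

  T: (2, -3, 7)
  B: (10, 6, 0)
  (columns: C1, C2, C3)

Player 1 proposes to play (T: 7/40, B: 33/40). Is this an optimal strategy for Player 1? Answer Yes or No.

Against C1 this mix gives (7/40)·2 + (33/40)·10 = 43/5.
Against C2 this mix gives (7/40)·(-3) + (33/40)·6 = 177/40.
Against C3 this mix gives (7/40)·7 + (33/40)·0 = 49/40.
Player 2 will play C3, holding Player 1 to 49/40. Shifting weight toward the row that does better against C3 would raise this floor (the equalizing mix achieves 21/8 against both C3 and C2), so the proposed strategy is not optimal.

No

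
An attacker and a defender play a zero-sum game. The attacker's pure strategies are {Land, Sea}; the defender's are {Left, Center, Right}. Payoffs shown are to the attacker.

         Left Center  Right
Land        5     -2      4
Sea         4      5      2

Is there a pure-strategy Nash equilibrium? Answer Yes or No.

No

Row minima: Land → -2, Sea → 2; maximin = 2.
Column maxima: Left → 5, Center → 5, Right → 4; minimax = 4.
2 ≠ 4, so no pure-strategy equilibrium exists.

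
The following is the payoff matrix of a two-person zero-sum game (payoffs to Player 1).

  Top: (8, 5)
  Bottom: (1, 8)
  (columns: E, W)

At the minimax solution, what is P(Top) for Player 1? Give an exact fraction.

7/10

Row minima: Top → 5, Bottom → 1; maximin = 5.
Column maxima: E → 8, W → 8; minimax = 8.
5 ≠ 8, so there is no saddle point; optimal play is mixed.
Let Player 1 play Top with probability p. Expected payoff against E: 8p + 1(1−p) = 7p + 1; against W: 5p + 8(1−p) = −3p + 8.
Setting these equal: 7p + 1 = −3p + 8 ⇒ 10p = 7 ⇒ p = 7/10, and the value is (7)·(7/10) + 1 = 59/10.
For Player 2: with q = P(E), equating Top's and Bottom's payoffs gives 3q + 5 = −7q + 8 ⇒ q = 3/10.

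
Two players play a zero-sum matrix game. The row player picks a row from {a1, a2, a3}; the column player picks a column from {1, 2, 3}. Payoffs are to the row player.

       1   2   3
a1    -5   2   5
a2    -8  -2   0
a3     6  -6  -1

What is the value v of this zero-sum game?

-18/19

Row minima: a1 → -5, a2 → -8, a3 → -6; maximin = -5.
Column maxima: 1 → 6, 2 → 2, 3 → 5; minimax = 2.
-5 ≠ 2, so there is no saddle point; optimal play is mixed.
a2 is strictly dominated by a1, so the row player never plays it.
3 is strictly dominated by 2 (it gives the row player strictly more in every row), so the column player never plays it.
On the remaining 2×2 (a1, a3 vs 1, 2):
Let the row player play a1 with probability p. Expected payoff against 1: (-5)p + 6(1−p) = −11p + 6; against 2: 2p + (-6)(1−p) = 8p − 6.
Setting these equal: −11p + 6 = 8p − 6 ⇒ −19p = -12 ⇒ p = 12/19, and the value is (-11)·(12/19) + 6 = -18/19.
For the column player: with q = P(1), equating a1's and a3's payoffs gives −7q + 2 = 12q − 6 ⇒ q = 8/19.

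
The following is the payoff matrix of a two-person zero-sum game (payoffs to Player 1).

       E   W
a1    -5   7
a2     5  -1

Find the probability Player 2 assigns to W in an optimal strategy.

5/9

Row minima: a1 → -5, a2 → -1; maximin = -1.
Column maxima: E → 5, W → 7; minimax = 5.
-1 ≠ 5, so there is no saddle point; optimal play is mixed.
Let Player 1 play a1 with probability p. Expected payoff against E: (-5)p + 5(1−p) = −10p + 5; against W: 7p + (-1)(1−p) = 8p − 1.
Setting these equal: −10p + 5 = 8p − 1 ⇒ −18p = -6 ⇒ p = 1/3, and the value is (-10)·(1/3) + 5 = 5/3.
For Player 2: with q = P(E), equating a1's and a2's payoffs gives −12q + 7 = 6q − 1 ⇒ q = 4/9.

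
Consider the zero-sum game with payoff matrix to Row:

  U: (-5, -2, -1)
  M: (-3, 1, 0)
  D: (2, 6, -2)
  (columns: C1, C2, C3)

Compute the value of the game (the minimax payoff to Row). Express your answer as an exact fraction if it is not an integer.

-6/7

Row minima: U → -5, M → -3, D → -2; maximin = -2.
Column maxima: C1 → 2, C2 → 6, C3 → 0; minimax = 0.
-2 ≠ 0, so there is no saddle point; optimal play is mixed.
U is strictly dominated by M, so Row never plays it.
C2 is strictly dominated by C1 (it gives Row strictly more in every row), so Column never plays it.
On the remaining 2×2 (M, D vs C1, C3):
Let Row play M with probability p. Expected payoff against C1: (-3)p + 2(1−p) = −5p + 2; against C3: 0p + (-2)(1−p) = 2p − 2.
Setting these equal: −5p + 2 = 2p − 2 ⇒ −7p = -4 ⇒ p = 4/7, and the value is (-5)·(4/7) + 2 = -6/7.
For Column: with q = P(C1), equating M's and D's payoffs gives −3q = 4q − 2 ⇒ q = 2/7.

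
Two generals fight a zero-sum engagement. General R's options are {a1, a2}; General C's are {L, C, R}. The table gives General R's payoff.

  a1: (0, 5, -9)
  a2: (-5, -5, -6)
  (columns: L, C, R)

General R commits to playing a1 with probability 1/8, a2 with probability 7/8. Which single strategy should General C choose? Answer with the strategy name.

If General C plays L, General R's expected payoff is (1/8)·0 + (7/8)·(-5) = -35/8.
If General C plays C, General R's expected payoff is (1/8)·5 + (7/8)·(-5) = -15/4.
If General C plays R, General R's expected payoff is (1/8)·(-9) + (7/8)·(-6) = -51/8.
General C minimizes General R's payoff; the smallest is -51/8, so the best response is R.

R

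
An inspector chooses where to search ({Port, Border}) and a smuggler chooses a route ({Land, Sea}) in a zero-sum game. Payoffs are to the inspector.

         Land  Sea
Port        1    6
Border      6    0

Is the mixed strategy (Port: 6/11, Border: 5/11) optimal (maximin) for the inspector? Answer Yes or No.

Against Land this mix gives (6/11)·1 + (5/11)·6 = 36/11.
Against Sea this mix gives (6/11)·6 + (5/11)·0 = 36/11.
All of the smuggler's active replies (Land, Sea) yield 36/11, and no column does worse for the inspector. The mix makes the smuggler indifferent and guarantees 36/11, so it is optimal.

Yes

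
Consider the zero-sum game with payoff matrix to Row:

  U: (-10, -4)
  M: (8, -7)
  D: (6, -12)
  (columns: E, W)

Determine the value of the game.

-34/7

Row minima: U → -10, M → -7, D → -12; maximin = -7.
Column maxima: E → 8, W → -4; minimax = -4.
-7 ≠ -4, so there is no saddle point; optimal play is mixed.
D is strictly dominated by M, so Row never plays it.
On the remaining 2×2 (U, M vs E, W):
Let Row play U with probability p. Expected payoff against E: (-10)p + 8(1−p) = −18p + 8; against W: (-4)p + (-7)(1−p) = 3p − 7.
Setting these equal: −18p + 8 = 3p − 7 ⇒ −21p = -15 ⇒ p = 5/7, and the value is (-18)·(5/7) + 8 = -34/7.
For Column: with q = P(E), equating U's and M's payoffs gives −6q − 4 = 15q − 7 ⇒ q = 1/7.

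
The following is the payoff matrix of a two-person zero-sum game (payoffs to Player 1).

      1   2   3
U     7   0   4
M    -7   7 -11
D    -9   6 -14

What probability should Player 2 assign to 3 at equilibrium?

7/22

Row minima: U → 0, M → -11, D → -14; maximin = 0.
Column maxima: 1 → 7, 2 → 7, 3 → 4; minimax = 4.
0 ≠ 4, so there is no saddle point; optimal play is mixed.
D is strictly dominated by M, so Player 1 never plays it.
1 is strictly dominated by 3 (it gives Player 1 strictly more in every row), so Player 2 never plays it.
On the remaining 2×2 (U, M vs 2, 3):
Let Player 1 play U with probability p. Expected payoff against 2: 0p + 7(1−p) = −7p + 7; against 3: 4p + (-11)(1−p) = 15p − 11.
Setting these equal: −7p + 7 = 15p − 11 ⇒ −22p = -18 ⇒ p = 9/11, and the value is (-7)·(9/11) + 7 = 14/11.
For Player 2: with q = P(2), equating U's and M's payoffs gives −4q + 4 = 18q − 11 ⇒ q = 15/22.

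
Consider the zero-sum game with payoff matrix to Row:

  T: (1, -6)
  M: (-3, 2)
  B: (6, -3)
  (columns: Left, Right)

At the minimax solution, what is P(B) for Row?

Row minima: T → -6, M → -3, B → -3; maximin = -3.
Column maxima: Left → 6, Right → 2; minimax = 2.
-3 ≠ 2, so there is no saddle point; optimal play is mixed.
T is strictly dominated by B, so Row never plays it.
On the remaining 2×2 (M, B vs Left, Right):
Let Row play M with probability p. Expected payoff against Left: (-3)p + 6(1−p) = −9p + 6; against Right: 2p + (-3)(1−p) = 5p − 3.
Setting these equal: −9p + 6 = 5p − 3 ⇒ −14p = -9 ⇒ p = 9/14, and the value is (-9)·(9/14) + 6 = 3/14.
For Column: with q = P(Left), equating M's and B's payoffs gives −5q + 2 = 9q − 3 ⇒ q = 5/14.

5/14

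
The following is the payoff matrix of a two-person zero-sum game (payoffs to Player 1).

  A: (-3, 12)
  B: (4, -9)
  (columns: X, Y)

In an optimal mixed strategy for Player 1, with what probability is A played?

13/28

Row minima: A → -3, B → -9; maximin = -3.
Column maxima: X → 4, Y → 12; minimax = 4.
-3 ≠ 4, so there is no saddle point; optimal play is mixed.
Let Player 1 play A with probability p. Expected payoff against X: (-3)p + 4(1−p) = −7p + 4; against Y: 12p + (-9)(1−p) = 21p − 9.
Setting these equal: −7p + 4 = 21p − 9 ⇒ −28p = -13 ⇒ p = 13/28, and the value is (-7)·(13/28) + 4 = 3/4.
For Player 2: with q = P(X), equating A's and B's payoffs gives −15q + 12 = 13q − 9 ⇒ q = 3/4.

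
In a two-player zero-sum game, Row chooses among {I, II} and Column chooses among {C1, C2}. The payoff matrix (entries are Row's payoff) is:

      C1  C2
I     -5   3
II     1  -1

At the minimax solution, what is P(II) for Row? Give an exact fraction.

Row minima: I → -5, II → -1; maximin = -1.
Column maxima: C1 → 1, C2 → 3; minimax = 1.
-1 ≠ 1, so there is no saddle point; optimal play is mixed.
Let Row play I with probability p. Expected payoff against C1: (-5)p + 1(1−p) = −6p + 1; against C2: 3p + (-1)(1−p) = 4p − 1.
Setting these equal: −6p + 1 = 4p − 1 ⇒ −10p = -2 ⇒ p = 1/5, and the value is (-6)·(1/5) + 1 = -1/5.
For Column: with q = P(C1), equating I's and II's payoffs gives −8q + 3 = 2q − 1 ⇒ q = 2/5.

4/5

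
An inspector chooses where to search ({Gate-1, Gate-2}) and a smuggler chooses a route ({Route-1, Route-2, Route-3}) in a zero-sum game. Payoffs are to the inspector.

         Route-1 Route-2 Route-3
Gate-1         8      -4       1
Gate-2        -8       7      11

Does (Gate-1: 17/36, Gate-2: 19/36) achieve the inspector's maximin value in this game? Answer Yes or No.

No

Against Route-1 this mix gives (17/36)·8 + (19/36)·(-8) = -4/9.
Against Route-2 this mix gives (17/36)·(-4) + (19/36)·7 = 65/36.
Against Route-3 this mix gives (17/36)·1 + (19/36)·11 = 113/18.
The smuggler will play Route-1, holding the inspector to -4/9. Shifting weight toward the row that does better against Route-1 would raise this floor (the equalizing mix achieves 8/9 against both Route-1 and Route-2), so the proposed strategy is not optimal.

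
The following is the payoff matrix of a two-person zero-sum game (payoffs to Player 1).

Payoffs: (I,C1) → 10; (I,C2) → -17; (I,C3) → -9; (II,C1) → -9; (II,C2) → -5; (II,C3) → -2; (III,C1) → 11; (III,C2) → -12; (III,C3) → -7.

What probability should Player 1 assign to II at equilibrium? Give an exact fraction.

23/27

Row minima: I → -17, II → -9, III → -12; maximin = -9.
Column maxima: C1 → 11, C2 → -5, C3 → -2; minimax = -5.
-9 ≠ -5, so there is no saddle point; optimal play is mixed.
I is strictly dominated by III, so Player 1 never plays it.
C3 is strictly dominated by C2 (it gives Player 1 strictly more in every row), so Player 2 never plays it.
On the remaining 2×2 (II, III vs C1, C2):
Let Player 1 play II with probability p. Expected payoff against C1: (-9)p + 11(1−p) = −20p + 11; against C2: (-5)p + (-12)(1−p) = 7p − 12.
Setting these equal: −20p + 11 = 7p − 12 ⇒ −27p = -23 ⇒ p = 23/27, and the value is (-20)·(23/27) + 11 = -163/27.
For Player 2: with q = P(C1), equating II's and III's payoffs gives −4q − 5 = 23q − 12 ⇒ q = 7/27.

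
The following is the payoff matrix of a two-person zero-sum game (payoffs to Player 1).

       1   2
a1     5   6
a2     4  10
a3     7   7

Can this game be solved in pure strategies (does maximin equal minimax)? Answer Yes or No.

Row minima: a1 → 5, a2 → 4, a3 → 7; maximin = 7.
Column maxima: 1 → 7, 2 → 10; minimax = 7.
maximin = minimax = 7, so a saddle point exists.

Yes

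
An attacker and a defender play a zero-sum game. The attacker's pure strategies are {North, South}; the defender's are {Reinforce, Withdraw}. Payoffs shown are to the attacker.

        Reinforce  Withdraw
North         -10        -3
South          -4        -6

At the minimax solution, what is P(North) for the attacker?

2/9

Row minima: North → -10, South → -6; maximin = -6.
Column maxima: Reinforce → -4, Withdraw → -3; minimax = -4.
-6 ≠ -4, so there is no saddle point; optimal play is mixed.
Let the attacker play North with probability p. Expected payoff against Reinforce: (-10)p + (-4)(1−p) = −6p − 4; against Withdraw: (-3)p + (-6)(1−p) = 3p − 6.
Setting these equal: −6p − 4 = 3p − 6 ⇒ −9p = -2 ⇒ p = 2/9, and the value is (-6)·(2/9) − 4 = -16/3.
For the defender: with q = P(Reinforce), equating North's and South's payoffs gives −7q − 3 = 2q − 6 ⇒ q = 1/3.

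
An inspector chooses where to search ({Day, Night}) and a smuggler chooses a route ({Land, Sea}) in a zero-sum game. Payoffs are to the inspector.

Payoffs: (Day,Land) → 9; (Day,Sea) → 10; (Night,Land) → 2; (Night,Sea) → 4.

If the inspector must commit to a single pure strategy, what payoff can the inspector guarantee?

Row minima: Day → 9, Night → 2.
The best of these is 9.

9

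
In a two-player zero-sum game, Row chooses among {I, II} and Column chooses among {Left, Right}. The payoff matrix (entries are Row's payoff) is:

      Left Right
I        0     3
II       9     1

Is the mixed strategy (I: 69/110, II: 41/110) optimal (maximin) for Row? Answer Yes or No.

Against Left this mix gives (69/110)·0 + (41/110)·9 = 369/110.
Against Right this mix gives (69/110)·3 + (41/110)·1 = 124/55.
Column will play Right, holding Row to 124/55. Shifting weight toward the row that does better against Right would raise this floor (the equalizing mix achieves 27/11 against both Right and Left), so the proposed strategy is not optimal.

No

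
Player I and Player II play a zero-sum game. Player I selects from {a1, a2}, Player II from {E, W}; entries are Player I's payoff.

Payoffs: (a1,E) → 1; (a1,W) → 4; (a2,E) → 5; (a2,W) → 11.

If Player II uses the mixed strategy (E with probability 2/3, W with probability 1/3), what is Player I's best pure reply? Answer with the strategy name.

a2

Expected payoff of a1: (2/3)·1 + (1/3)·4 = 2.
Expected payoff of a2: (2/3)·5 + (1/3)·11 = 7.
The largest is 7, so Player I's best response is a2.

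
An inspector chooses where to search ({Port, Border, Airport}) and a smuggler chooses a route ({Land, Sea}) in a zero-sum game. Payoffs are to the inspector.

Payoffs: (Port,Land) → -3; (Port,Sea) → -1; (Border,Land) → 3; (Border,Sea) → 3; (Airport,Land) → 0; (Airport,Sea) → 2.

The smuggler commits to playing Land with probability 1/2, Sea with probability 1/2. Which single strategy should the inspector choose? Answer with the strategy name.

Border

Expected payoff of Port: (1/2)·(-3) + (1/2)·(-1) = -2.
Expected payoff of Border: (1/2)·3 + (1/2)·3 = 3.
Expected payoff of Airport: (1/2)·0 + (1/2)·2 = 1.
The largest is 3, so the inspector's best response is Border.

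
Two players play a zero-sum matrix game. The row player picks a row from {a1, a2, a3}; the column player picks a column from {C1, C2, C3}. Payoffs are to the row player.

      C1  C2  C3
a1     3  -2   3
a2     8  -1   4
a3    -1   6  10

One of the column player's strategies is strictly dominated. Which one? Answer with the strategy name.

C3

C2 holds the row player's payoff strictly below C3 in every row: -2 < 3, -1 < 4, 6 < 10.
So C3 is strictly dominated for the column player.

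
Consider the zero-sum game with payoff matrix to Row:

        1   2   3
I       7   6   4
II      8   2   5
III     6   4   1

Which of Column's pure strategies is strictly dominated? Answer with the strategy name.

1

2 holds Row's payoff strictly below 1 in every row: 6 < 7, 2 < 8, 4 < 6.
So 1 is strictly dominated for Column.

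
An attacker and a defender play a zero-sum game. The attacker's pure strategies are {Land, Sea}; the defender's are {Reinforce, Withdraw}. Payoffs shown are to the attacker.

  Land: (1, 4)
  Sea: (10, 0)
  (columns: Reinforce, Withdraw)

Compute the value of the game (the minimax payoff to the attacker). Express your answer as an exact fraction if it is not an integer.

40/13

Row minima: Land → 1, Sea → 0; maximin = 1.
Column maxima: Reinforce → 10, Withdraw → 4; minimax = 4.
1 ≠ 4, so there is no saddle point; optimal play is mixed.
Let the attacker play Land with probability p. Expected payoff against Reinforce: 1p + 10(1−p) = −9p + 10; against Withdraw: 4p + 0(1−p) = 4p.
Setting these equal: −9p + 10 = 4p ⇒ −13p = -10 ⇒ p = 10/13, and the value is (-9)·(10/13) + 10 = 40/13.
For the defender: with q = P(Reinforce), equating Land's and Sea's payoffs gives −3q + 4 = 10q ⇒ q = 4/13.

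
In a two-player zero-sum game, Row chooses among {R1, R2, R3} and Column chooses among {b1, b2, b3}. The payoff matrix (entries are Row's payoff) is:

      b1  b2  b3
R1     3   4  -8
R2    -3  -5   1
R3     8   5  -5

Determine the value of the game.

Row minima: R1 → -8, R2 → -5, R3 → -5; maximin = -5.
Column maxima: b1 → 8, b2 → 5, b3 → 1; minimax = 1.
-5 ≠ 1, so there is no saddle point; optimal play is mixed.
R1 is strictly dominated by R3, so Row never plays it.
With R1 eliminated, b1 is strictly dominated by b2 (it gives Row strictly more in every remaining row), so Column never plays it.
On the remaining 2×2 (R2, R3 vs b2, b3):
Let Row play R2 with probability p. Expected payoff against b2: (-5)p + 5(1−p) = −10p + 5; against b3: 1p + (-5)(1−p) = 6p − 5.
Setting these equal: −10p + 5 = 6p − 5 ⇒ −16p = -10 ⇒ p = 5/8, and the value is (-10)·(5/8) + 5 = -5/4.
For Column: with q = P(b2), equating R2's and R3's payoffs gives −6q + 1 = 10q − 5 ⇒ q = 3/8.

-5/4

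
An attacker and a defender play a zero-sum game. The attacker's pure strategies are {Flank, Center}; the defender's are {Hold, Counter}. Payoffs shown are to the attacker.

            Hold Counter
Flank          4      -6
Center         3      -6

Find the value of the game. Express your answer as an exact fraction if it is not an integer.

-6

Row minima: Flank → -6, Center → -6; maximin = -6.
Column maxima: Hold → 4, Counter → -6; minimax = -6.
Since maximin = minimax = -6, there is a saddle point and the value is -6.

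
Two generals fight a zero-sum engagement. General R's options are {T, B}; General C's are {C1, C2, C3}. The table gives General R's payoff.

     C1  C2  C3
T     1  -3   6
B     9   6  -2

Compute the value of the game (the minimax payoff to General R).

30/17

Row minima: T → -3, B → -2; maximin = -2.
Column maxima: C1 → 9, C2 → 6, C3 → 6; minimax = 6.
-2 ≠ 6, so there is no saddle point; optimal play is mixed.
C1 is strictly dominated by C2 (it gives General R strictly more in every row), so General C never plays it.
On the remaining 2×2 (T, B vs C2, C3):
Let General R play T with probability p. Expected payoff against C2: (-3)p + 6(1−p) = −9p + 6; against C3: 6p + (-2)(1−p) = 8p − 2.
Setting these equal: −9p + 6 = 8p − 2 ⇒ −17p = -8 ⇒ p = 8/17, and the value is (-9)·(8/17) + 6 = 30/17.
For General C: with q = P(C2), equating T's and B's payoffs gives −9q + 6 = 8q − 2 ⇒ q = 8/17.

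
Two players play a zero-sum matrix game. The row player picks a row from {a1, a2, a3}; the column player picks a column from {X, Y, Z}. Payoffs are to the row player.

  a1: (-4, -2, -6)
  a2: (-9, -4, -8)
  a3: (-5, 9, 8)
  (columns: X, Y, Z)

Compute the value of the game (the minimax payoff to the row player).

Row minima: a1 → -6, a2 → -9, a3 → -5; maximin = -5.
Column maxima: X → -4, Y → 9, Z → 8; minimax = -4.
-5 ≠ -4, so there is no saddle point; optimal play is mixed.
a2 is strictly dominated by a1, so the row player never plays it.
Y is strictly dominated by X (it gives the row player strictly more in every row), so the column player never plays it.
On the remaining 2×2 (a1, a3 vs X, Z):
Let the row player play a1 with probability p. Expected payoff against X: (-4)p + (-5)(1−p) = p − 5; against Z: (-6)p + 8(1−p) = −14p + 8.
Setting these equal: p − 5 = −14p + 8 ⇒ 15p = 13 ⇒ p = 13/15, and the value is (1)·(13/15) − 5 = -62/15.
For the column player: with q = P(X), equating a1's and a3's payoffs gives 2q − 6 = −13q + 8 ⇒ q = 14/15.

-62/15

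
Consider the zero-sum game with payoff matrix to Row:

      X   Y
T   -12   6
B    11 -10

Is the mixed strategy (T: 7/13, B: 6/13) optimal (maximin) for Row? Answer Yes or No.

Yes

Against X this mix gives (7/13)·(-12) + (6/13)·11 = -18/13.
Against Y this mix gives (7/13)·6 + (6/13)·(-10) = -18/13.
All of Column's active replies (X, Y) yield -18/13, and no column does worse for Row. The mix makes Column indifferent and guarantees -18/13, so it is optimal.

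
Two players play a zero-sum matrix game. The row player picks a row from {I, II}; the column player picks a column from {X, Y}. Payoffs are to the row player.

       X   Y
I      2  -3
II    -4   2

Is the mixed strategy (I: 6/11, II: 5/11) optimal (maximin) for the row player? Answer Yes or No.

Against X this mix gives (6/11)·2 + (5/11)·(-4) = -8/11.
Against Y this mix gives (6/11)·(-3) + (5/11)·2 = -8/11.
All of the column player's active replies (X, Y) yield -8/11, and no column does worse for the row player. The mix makes the column player indifferent and guarantees -8/11, so it is optimal.

Yes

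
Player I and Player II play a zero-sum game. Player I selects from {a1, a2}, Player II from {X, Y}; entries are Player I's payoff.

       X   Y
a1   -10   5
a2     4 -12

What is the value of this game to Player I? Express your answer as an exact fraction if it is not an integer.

-100/31

Row minima: a1 → -10, a2 → -12; maximin = -10.
Column maxima: X → 4, Y → 5; minimax = 4.
-10 ≠ 4, so there is no saddle point; optimal play is mixed.
Let Player I play a1 with probability p. Expected payoff against X: (-10)p + 4(1−p) = −14p + 4; against Y: 5p + (-12)(1−p) = 17p − 12.
Setting these equal: −14p + 4 = 17p − 12 ⇒ −31p = -16 ⇒ p = 16/31, and the value is (-14)·(16/31) + 4 = -100/31.
For Player II: with q = P(X), equating a1's and a2's payoffs gives −15q + 5 = 16q − 12 ⇒ q = 17/31.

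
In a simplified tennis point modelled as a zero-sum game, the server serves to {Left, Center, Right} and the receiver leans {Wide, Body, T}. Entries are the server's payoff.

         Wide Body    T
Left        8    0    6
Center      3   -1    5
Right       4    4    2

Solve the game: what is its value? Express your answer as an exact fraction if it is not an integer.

Row minima: Left → 0, Center → -1, Right → 2; maximin = 2.
Column maxima: Wide → 8, Body → 4, T → 6; minimax = 4.
2 ≠ 4, so there is no saddle point; optimal play is mixed.
Center is strictly dominated by Left, so the server never plays it.
With Center eliminated, Wide is strictly dominated by T (it gives the server strictly more in every remaining row), so the receiver never plays it.
On the remaining 2×2 (Left, Right vs Body, T):
Let the server play Left with probability p. Expected payoff against Body: 0p + 4(1−p) = −4p + 4; against T: 6p + 2(1−p) = 4p + 2.
Setting these equal: −4p + 4 = 4p + 2 ⇒ −8p = -2 ⇒ p = 1/4, and the value is (-4)·(1/4) + 4 = 3.
For the receiver: with q = P(Body), equating Left's and Right's payoffs gives −6q + 6 = 2q + 2 ⇒ q = 1/2.

3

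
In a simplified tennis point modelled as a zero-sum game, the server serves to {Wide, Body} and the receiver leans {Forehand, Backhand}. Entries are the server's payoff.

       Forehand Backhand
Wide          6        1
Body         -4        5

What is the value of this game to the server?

17/7

Row minima: Wide → 1, Body → -4; maximin = 1.
Column maxima: Forehand → 6, Backhand → 5; minimax = 5.
1 ≠ 5, so there is no saddle point; optimal play is mixed.
Let the server play Wide with probability p. Expected payoff against Forehand: 6p + (-4)(1−p) = 10p − 4; against Backhand: 1p + 5(1−p) = −4p + 5.
Setting these equal: 10p − 4 = −4p + 5 ⇒ 14p = 9 ⇒ p = 9/14, and the value is (10)·(9/14) − 4 = 17/7.
For the receiver: with q = P(Forehand), equating Wide's and Body's payoffs gives 5q + 1 = −9q + 5 ⇒ q = 2/7.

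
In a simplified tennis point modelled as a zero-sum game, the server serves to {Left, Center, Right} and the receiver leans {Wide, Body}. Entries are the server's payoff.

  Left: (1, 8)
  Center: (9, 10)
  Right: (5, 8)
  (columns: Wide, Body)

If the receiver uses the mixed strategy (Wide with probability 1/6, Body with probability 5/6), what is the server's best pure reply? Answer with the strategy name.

Expected payoff of Left: (1/6)·1 + (5/6)·8 = 41/6.
Expected payoff of Center: (1/6)·9 + (5/6)·10 = 59/6.
Expected payoff of Right: (1/6)·5 + (5/6)·8 = 15/2.
The largest is 59/6, so the server's best response is Center.

Center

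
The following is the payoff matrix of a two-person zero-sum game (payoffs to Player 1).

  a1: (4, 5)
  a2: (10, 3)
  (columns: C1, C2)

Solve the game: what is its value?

Row minima: a1 → 4, a2 → 3; maximin = 4.
Column maxima: C1 → 10, C2 → 5; minimax = 5.
4 ≠ 5, so there is no saddle point; optimal play is mixed.
Let Player 1 play a1 with probability p. Expected payoff against C1: 4p + 10(1−p) = −6p + 10; against C2: 5p + 3(1−p) = 2p + 3.
Setting these equal: −6p + 10 = 2p + 3 ⇒ −8p = -7 ⇒ p = 7/8, and the value is (-6)·(7/8) + 10 = 19/4.
For Player 2: with q = P(C1), equating a1's and a2's payoffs gives −q + 5 = 7q + 3 ⇒ q = 1/4.

19/4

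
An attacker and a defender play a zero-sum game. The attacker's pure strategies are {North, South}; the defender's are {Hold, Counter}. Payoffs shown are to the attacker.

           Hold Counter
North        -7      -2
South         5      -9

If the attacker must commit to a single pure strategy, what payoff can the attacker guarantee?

Row minima: North → -7, South → -9.
The best of these is -7.

-7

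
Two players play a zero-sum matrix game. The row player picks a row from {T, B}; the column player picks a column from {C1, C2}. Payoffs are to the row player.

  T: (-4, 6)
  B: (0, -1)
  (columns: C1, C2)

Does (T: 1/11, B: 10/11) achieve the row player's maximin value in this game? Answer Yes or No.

Yes

Against C1 this mix gives (1/11)·(-4) + (10/11)·0 = -4/11.
Against C2 this mix gives (1/11)·6 + (10/11)·(-1) = -4/11.
All of the column player's active replies (C1, C2) yield -4/11, and no column does worse for the row player. The mix makes the column player indifferent and guarantees -4/11, so it is optimal.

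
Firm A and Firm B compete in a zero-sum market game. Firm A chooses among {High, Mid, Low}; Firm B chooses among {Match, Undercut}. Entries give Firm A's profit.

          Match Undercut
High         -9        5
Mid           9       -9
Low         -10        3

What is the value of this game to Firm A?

Row minima: High → -9, Mid → -9, Low → -10; maximin = -9.
Column maxima: Match → 9, Undercut → 5; minimax = 5.
-9 ≠ 5, so there is no saddle point; optimal play is mixed.
Low is strictly dominated by High, so Firm A never plays it.
On the remaining 2×2 (High, Mid vs Match, Undercut):
Let Firm A play High with probability p. Expected payoff against Match: (-9)p + 9(1−p) = −18p + 9; against Undercut: 5p + (-9)(1−p) = 14p − 9.
Setting these equal: −18p + 9 = 14p − 9 ⇒ −32p = -18 ⇒ p = 9/16, and the value is (-18)·(9/16) + 9 = -9/8.
For Firm B: with q = P(Match), equating High's and Mid's payoffs gives −14q + 5 = 18q − 9 ⇒ q = 7/16.

-9/8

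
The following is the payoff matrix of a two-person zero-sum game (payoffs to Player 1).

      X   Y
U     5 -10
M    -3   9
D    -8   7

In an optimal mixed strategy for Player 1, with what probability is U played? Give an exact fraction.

Row minima: U → -10, M → -3, D → -8; maximin = -3.
Column maxima: X → 5, Y → 9; minimax = 5.
-3 ≠ 5, so there is no saddle point; optimal play is mixed.
D is strictly dominated by M, so Player 1 never plays it.
On the remaining 2×2 (U, M vs X, Y):
Let Player 1 play U with probability p. Expected payoff against X: 5p + (-3)(1−p) = 8p − 3; against Y: (-10)p + 9(1−p) = −19p + 9.
Setting these equal: 8p − 3 = −19p + 9 ⇒ 27p = 12 ⇒ p = 4/9, and the value is (8)·(4/9) − 3 = 5/9.
For Player 2: with q = P(X), equating U's and M's payoffs gives 15q − 10 = −12q + 9 ⇒ q = 19/27.

4/9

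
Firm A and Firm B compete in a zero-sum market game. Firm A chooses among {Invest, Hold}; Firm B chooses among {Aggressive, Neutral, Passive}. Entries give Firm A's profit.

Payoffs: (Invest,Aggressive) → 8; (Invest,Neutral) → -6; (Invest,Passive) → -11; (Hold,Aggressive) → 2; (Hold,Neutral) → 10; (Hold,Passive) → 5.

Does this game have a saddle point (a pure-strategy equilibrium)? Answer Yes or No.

No

Row minima: Invest → -11, Hold → 2; maximin = 2.
Column maxima: Aggressive → 8, Neutral → 10, Passive → 5; minimax = 5.
2 ≠ 5, so no pure-strategy equilibrium exists.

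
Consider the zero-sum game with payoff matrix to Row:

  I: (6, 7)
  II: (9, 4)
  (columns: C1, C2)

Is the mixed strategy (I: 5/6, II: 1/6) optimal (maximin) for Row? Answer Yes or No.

Yes

Against C1 this mix gives (5/6)·6 + (1/6)·9 = 13/2.
Against C2 this mix gives (5/6)·7 + (1/6)·4 = 13/2.
All of Column's active replies (C1, C2) yield 13/2, and no column does worse for Row. The mix makes Column indifferent and guarantees 13/2, so it is optimal.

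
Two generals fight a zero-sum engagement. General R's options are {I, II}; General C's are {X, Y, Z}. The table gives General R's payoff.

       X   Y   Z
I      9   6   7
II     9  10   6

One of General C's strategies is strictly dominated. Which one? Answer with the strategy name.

X

Z holds General R's payoff strictly below X in every row: 7 < 9, 6 < 9.
So X is strictly dominated for General C.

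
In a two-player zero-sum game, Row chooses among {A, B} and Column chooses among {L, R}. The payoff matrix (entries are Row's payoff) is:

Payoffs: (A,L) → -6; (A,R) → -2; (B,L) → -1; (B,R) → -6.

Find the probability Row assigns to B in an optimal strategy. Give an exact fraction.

Row minima: A → -6, B → -6; maximin = -6.
Column maxima: L → -1, R → -2; minimax = -2.
-6 ≠ -2, so there is no saddle point; optimal play is mixed.
Let Row play A with probability p. Expected payoff against L: (-6)p + (-1)(1−p) = −5p − 1; against R: (-2)p + (-6)(1−p) = 4p − 6.
Setting these equal: −5p − 1 = 4p − 6 ⇒ −9p = -5 ⇒ p = 5/9, and the value is (-5)·(5/9) − 1 = -34/9.
For Column: with q = P(L), equating A's and B's payoffs gives −4q − 2 = 5q − 6 ⇒ q = 4/9.

4/9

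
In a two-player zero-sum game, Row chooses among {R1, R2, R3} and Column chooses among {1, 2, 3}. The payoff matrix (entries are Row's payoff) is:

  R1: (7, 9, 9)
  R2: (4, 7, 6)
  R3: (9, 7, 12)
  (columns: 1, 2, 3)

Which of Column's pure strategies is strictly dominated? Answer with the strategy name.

1 holds Row's payoff strictly below 3 in every row: 7 < 9, 4 < 6, 9 < 12.
So 3 is strictly dominated for Column.

3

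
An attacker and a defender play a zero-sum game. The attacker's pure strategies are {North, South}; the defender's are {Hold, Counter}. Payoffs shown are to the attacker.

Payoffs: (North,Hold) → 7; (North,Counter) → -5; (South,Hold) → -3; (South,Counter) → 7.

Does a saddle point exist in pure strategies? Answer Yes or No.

Row minima: North → -5, South → -3; maximin = -3.
Column maxima: Hold → 7, Counter → 7; minimax = 7.
-3 ≠ 7, so no pure-strategy equilibrium exists.

No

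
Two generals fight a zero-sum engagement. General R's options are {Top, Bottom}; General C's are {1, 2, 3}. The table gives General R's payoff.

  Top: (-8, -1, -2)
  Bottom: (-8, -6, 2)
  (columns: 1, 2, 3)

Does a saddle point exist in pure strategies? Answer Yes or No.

Row minima: Top → -8, Bottom → -8; maximin = -8.
Column maxima: 1 → -8, 2 → -1, 3 → 2; minimax = -8.
maximin = minimax = -8, so a saddle point exists.

Yes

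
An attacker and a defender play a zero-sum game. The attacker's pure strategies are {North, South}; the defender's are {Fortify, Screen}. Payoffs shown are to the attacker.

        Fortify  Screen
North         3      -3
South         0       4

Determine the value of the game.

Row minima: North → -3, South → 0; maximin = 0.
Column maxima: Fortify → 3, Screen → 4; minimax = 3.
0 ≠ 3, so there is no saddle point; optimal play is mixed.
Let the attacker play North with probability p. Expected payoff against Fortify: 3p + 0(1−p) = 3p; against Screen: (-3)p + 4(1−p) = −7p + 4.
Setting these equal: 3p = −7p + 4 ⇒ 10p = 4 ⇒ p = 2/5, and the value is (3)·(2/5) = 6/5.
For the defender: with q = P(Fortify), equating North's and South's payoffs gives 6q − 3 = −4q + 4 ⇒ q = 7/10.

6/5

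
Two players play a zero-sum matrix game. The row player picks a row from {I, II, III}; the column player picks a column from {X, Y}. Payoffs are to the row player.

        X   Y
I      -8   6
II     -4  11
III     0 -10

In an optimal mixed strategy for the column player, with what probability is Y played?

4/25

Row minima: I → -8, II → -4, III → -10; maximin = -4.
Column maxima: X → 0, Y → 11; minimax = 0.
-4 ≠ 0, so there is no saddle point; optimal play is mixed.
I is strictly dominated by II, so the row player never plays it.
On the remaining 2×2 (II, III vs X, Y):
Let the row player play II with probability p. Expected payoff against X: (-4)p + 0(1−p) = −4p; against Y: 11p + (-10)(1−p) = 21p − 10.
Setting these equal: −4p = 21p − 10 ⇒ −25p = -10 ⇒ p = 2/5, and the value is (-4)·(2/5) = -8/5.
For the column player: with q = P(X), equating II's and III's payoffs gives −15q + 11 = 10q − 10 ⇒ q = 21/25.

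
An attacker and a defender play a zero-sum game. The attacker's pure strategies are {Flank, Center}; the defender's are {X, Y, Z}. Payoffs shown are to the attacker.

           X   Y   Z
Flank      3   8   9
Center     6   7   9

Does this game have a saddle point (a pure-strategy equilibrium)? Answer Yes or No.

Yes

Row minima: Flank → 3, Center → 6; maximin = 6.
Column maxima: X → 6, Y → 8, Z → 9; minimax = 6.
maximin = minimax = 6, so a saddle point exists.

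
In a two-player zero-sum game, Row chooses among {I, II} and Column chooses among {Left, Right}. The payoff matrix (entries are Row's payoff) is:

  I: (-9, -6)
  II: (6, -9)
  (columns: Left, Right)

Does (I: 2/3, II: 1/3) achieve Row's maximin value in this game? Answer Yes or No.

No

Against Left this mix gives (2/3)·(-9) + (1/3)·6 = -4.
Against Right this mix gives (2/3)·(-6) + (1/3)·(-9) = -7.
Column will play Right, holding Row to -7. Shifting weight toward the row that does better against Right would raise this floor (the equalizing mix achieves -13/2 against both Right and Left), so the proposed strategy is not optimal.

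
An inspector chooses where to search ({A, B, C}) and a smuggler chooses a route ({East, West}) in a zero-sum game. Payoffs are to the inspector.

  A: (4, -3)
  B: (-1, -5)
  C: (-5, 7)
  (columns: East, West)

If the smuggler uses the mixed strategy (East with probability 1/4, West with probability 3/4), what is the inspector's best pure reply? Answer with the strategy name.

C

Expected payoff of A: (1/4)·4 + (3/4)·(-3) = -5/4.
Expected payoff of B: (1/4)·(-1) + (3/4)·(-5) = -4.
Expected payoff of C: (1/4)·(-5) + (3/4)·7 = 4.
The largest is 4, so the inspector's best response is C.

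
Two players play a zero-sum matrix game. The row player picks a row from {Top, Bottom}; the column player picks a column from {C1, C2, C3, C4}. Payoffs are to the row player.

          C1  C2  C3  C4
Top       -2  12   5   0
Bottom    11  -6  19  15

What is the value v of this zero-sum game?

120/31

Row minima: Top → -2, Bottom → -6; maximin = -2.
Column maxima: C1 → 11, C2 → 12, C3 → 19, C4 → 15; minimax = 11.
-2 ≠ 11, so there is no saddle point; optimal play is mixed.
C3 is strictly dominated by C1 (it gives the row player strictly more in every row), so the column player never plays it.
C4 is strictly dominated by C1 (it gives the row player strictly more in every row), so the column player never plays it.
On the remaining 2×2 (Top, Bottom vs C1, C2):
Let the row player play Top with probability p. Expected payoff against C1: (-2)p + 11(1−p) = −13p + 11; against C2: 12p + (-6)(1−p) = 18p − 6.
Setting these equal: −13p + 11 = 18p − 6 ⇒ −31p = -17 ⇒ p = 17/31, and the value is (-13)·(17/31) + 11 = 120/31.
For the column player: with q = P(C1), equating Top's and Bottom's payoffs gives −14q + 12 = 17q − 6 ⇒ q = 18/31.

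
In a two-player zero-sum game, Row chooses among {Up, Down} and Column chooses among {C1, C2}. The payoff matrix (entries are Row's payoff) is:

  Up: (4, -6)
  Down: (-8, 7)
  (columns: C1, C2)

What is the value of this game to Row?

Row minima: Up → -6, Down → -8; maximin = -6.
Column maxima: C1 → 4, C2 → 7; minimax = 4.
-6 ≠ 4, so there is no saddle point; optimal play is mixed.
Let Row play Up with probability p. Expected payoff against C1: 4p + (-8)(1−p) = 12p − 8; against C2: (-6)p + 7(1−p) = −13p + 7.
Setting these equal: 12p − 8 = −13p + 7 ⇒ 25p = 15 ⇒ p = 3/5, and the value is (12)·(3/5) − 8 = -4/5.
For Column: with q = P(C1), equating Up's and Down's payoffs gives 10q − 6 = −15q + 7 ⇒ q = 13/25.

-4/5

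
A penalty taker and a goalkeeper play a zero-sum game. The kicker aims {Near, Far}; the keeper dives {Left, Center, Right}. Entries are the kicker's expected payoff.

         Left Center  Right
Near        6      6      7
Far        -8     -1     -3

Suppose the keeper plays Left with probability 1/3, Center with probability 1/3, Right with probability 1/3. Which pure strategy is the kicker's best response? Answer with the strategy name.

Near

Expected payoff of Near: (1/3)·6 + (1/3)·6 + (1/3)·7 = 19/3.
Expected payoff of Far: (1/3)·(-8) + (1/3)·(-1) + (1/3)·(-3) = -4.
The largest is 19/3, so the kicker's best response is Near.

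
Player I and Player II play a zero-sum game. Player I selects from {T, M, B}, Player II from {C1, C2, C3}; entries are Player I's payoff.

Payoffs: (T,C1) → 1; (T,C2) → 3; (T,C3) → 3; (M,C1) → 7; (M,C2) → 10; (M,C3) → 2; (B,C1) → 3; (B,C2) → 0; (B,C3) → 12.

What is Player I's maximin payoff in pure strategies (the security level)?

Row minima: T → 1, M → 2, B → 0.
The best of these is 2.

2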